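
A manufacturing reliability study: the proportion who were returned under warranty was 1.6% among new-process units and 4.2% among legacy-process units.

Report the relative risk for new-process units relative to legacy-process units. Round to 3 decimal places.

RR = 0.01600 / 0.04200 = 0.381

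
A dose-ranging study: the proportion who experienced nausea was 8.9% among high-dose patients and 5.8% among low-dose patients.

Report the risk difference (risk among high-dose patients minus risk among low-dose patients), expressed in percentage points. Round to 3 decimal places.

3.100

risk difference = 0.0890 − 0.0580 = 0.0310 → 3.100 percentage points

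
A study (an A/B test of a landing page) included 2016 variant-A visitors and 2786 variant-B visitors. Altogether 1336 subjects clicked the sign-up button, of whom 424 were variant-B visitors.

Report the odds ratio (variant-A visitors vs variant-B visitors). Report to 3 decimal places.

OR ≈ 4.602

variant-A visitors with the outcome: 1336 − 424 = 912
variant-A visitors without the outcome: 2016 − 912 = 1104
variant-B visitors without the outcome: 2786 − 424 = 2362
OR = (912 × 2362) / (1104 × 424) = 2154144/468096 ≈ 4.602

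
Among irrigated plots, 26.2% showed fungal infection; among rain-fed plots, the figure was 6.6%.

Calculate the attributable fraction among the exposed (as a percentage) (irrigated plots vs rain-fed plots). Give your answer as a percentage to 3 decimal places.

AR% = (0.2620 − 0.0660) / 0.2620 = 0.7481 → 74.809%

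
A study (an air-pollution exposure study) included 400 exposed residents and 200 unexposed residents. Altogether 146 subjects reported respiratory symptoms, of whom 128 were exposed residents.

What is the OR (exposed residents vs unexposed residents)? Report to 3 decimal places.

exposed residents without the outcome: 400 − 128 = 272
unexposed residents with the outcome: 146 − 128 = 18
unexposed residents without the outcome: 200 − 18 = 182
odds, exposed residents = 128/272 = 0.4706
odds, unexposed residents = 18/182 = 0.0989
OR = 0.4706 / 0.0989 = 4.758

OR: 4.758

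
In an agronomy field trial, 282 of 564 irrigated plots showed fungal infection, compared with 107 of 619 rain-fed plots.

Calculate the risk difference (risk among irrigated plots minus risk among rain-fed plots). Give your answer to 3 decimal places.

RD: 0.327

risk, irrigated plots = 282/564 = 0.5000
risk, rain-fed plots = 107/619 = 0.1729
risk difference = 0.5000 − 0.1729 = 0.327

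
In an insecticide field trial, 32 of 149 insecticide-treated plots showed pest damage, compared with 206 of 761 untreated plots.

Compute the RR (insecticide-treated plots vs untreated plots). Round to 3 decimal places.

risk, insecticide-treated plots = 32/149 = 0.2148
risk, untreated plots = 206/761 = 0.2707
RR = 0.2148 / 0.2707 = 0.793

0.793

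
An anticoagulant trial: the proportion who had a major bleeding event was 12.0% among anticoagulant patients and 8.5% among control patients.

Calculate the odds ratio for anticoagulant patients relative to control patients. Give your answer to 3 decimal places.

odds, anticoagulant patients = 0.1200/0.8800 = 0.1364
odds, control patients = 0.0850/0.9150 = 0.0929
OR = 0.1364 / 0.0929 = 1.468

1.468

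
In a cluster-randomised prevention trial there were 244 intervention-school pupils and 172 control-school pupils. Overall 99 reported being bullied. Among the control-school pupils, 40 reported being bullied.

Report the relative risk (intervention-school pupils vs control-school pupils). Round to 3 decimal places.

intervention-school pupils with the outcome: 99 − 40 = 59
intervention-school pupils without the outcome: 244 − 59 = 185
control-school pupils without the outcome: 172 − 40 = 132
risk, intervention-school pupils = 59/244 = 0.2418
risk, control-school pupils = 40/172 = 0.2326
RR = 0.2418 / 0.2326 = 1.040

1.040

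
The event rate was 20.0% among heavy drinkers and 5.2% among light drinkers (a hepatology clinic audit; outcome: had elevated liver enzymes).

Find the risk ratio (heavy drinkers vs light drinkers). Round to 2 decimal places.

RR = 0.2000 / 0.0520 = 3.85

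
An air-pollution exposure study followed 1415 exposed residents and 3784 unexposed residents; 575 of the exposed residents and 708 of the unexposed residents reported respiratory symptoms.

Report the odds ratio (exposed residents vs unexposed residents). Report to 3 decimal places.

OR: 2.974

odds, exposed residents = 575/840 = 0.6845
odds, unexposed residents = 708/3076 = 0.2302
OR = 0.6845 / 0.2302 = 2.974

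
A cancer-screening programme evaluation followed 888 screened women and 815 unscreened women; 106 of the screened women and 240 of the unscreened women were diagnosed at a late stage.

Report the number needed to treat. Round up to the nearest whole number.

risk, screened women = 106/888 = 0.119369
risk, unscreened women = 240/815 = 0.294479
absolute risk difference = 0.175109
1 / 0.175109 = 5.711 → round up → 6

NNT = 6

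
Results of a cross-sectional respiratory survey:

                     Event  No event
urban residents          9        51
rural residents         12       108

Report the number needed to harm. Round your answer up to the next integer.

20

risk, urban residents = 9/60 = 0.150000
risk, rural residents = 12/120 = 0.100000
absolute risk difference = 0.050000
1 / 0.050000 = 20.000 → round up → 20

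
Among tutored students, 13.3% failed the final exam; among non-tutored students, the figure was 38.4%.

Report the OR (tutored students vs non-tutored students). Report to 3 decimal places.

0.246

odds, tutored students = 0.1330/0.8670 = 0.1534
odds, non-tutored students = 0.3840/0.6160 = 0.6234
OR = 0.1534 / 0.6234 = 0.246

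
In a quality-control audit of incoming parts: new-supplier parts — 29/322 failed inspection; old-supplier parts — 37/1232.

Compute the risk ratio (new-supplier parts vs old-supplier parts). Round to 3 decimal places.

risk, new-supplier parts = 29/322 = 0.09006
risk, old-supplier parts = 37/1232 = 0.03003
RR = 0.09006 / 0.03003 = 2.999

RR ≈ 2.999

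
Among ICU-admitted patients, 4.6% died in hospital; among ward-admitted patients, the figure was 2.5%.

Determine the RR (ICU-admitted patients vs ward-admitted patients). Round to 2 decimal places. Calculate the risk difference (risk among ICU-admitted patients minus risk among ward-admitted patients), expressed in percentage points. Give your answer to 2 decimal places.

RR = 0.04600 / 0.02500 = 1.84
risk difference = 0.04600 − 0.02500 = 0.02100 → 2.10 percentage points

RR = 1.84; RD = 2.10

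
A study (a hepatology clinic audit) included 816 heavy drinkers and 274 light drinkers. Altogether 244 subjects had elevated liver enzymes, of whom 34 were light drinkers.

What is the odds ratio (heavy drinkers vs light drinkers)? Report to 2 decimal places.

heavy drinkers with the outcome: 244 − 34 = 210
heavy drinkers without the outcome: 816 − 210 = 606
light drinkers without the outcome: 274 − 34 = 240
OR = (210 × 240) / (606 × 34) = 50400/20604 ≈ 2.45

2.45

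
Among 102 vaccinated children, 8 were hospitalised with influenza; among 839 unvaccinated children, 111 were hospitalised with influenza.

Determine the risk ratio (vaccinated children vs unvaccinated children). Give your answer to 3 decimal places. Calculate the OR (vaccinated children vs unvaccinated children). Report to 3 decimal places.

RR = 0.593; OR = 0.558

risk, vaccinated children = 8/102 = 0.0784
risk, unvaccinated children = 111/839 = 0.1323
RR = 0.0784 / 0.1323 = 0.593
odds, vaccinated children = 8/94 = 0.0851
odds, unvaccinated children = 111/728 = 0.1525
OR = 0.0851 / 0.1525 = 0.558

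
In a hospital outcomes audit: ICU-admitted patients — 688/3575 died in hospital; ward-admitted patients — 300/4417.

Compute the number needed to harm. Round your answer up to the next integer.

risk, ICU-admitted patients = 688/3575 = 0.192448
risk, ward-admitted patients = 300/4417 = 0.067919
absolute risk difference = 0.124528
1 / 0.124528 = 8.030 → round up → 9

NNH = 9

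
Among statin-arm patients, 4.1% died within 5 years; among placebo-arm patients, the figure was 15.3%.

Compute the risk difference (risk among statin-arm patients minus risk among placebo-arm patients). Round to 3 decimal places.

risk difference = 0.04100 − 0.15300 = -0.112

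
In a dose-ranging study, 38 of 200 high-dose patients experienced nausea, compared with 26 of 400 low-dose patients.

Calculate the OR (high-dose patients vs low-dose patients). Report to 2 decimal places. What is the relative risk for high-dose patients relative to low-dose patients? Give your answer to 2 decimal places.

OR = 3.37; RR = 2.92

OR = (38 × 374) / (162 × 26) = 14212/4212 ≈ 3.37
risk, high-dose patients = 38/200 = 0.1900
risk, low-dose patients = 26/400 = 0.0650
RR = 0.1900 / 0.0650 = 2.92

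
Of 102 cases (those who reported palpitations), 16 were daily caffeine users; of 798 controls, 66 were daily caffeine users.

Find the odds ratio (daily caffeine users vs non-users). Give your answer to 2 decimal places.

2.06

odds, daily caffeine users = 16/66 = 0.2424
odds, non-users = 86/732 = 0.1175
OR = 0.2424 / 0.1175 = 2.06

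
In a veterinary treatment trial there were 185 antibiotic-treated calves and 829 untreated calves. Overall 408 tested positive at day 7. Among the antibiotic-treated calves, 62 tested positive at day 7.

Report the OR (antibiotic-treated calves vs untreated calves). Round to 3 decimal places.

antibiotic-treated calves without the outcome: 185 − 62 = 123
untreated calves with the outcome: 408 − 62 = 346
untreated calves without the outcome: 829 − 346 = 483
OR = (62 × 483) / (123 × 346) = 29946/42558 ≈ 0.704

0.704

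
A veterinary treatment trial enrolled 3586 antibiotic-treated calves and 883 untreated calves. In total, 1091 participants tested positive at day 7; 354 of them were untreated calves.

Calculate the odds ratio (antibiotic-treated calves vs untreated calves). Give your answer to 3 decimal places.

OR ≈ 0.387

antibiotic-treated calves with the outcome: 1091 − 354 = 737
antibiotic-treated calves without the outcome: 3586 − 737 = 2849
untreated calves without the outcome: 883 − 354 = 529
OR = (737 × 529) / (2849 × 354) = 389873/1008546 ≈ 0.387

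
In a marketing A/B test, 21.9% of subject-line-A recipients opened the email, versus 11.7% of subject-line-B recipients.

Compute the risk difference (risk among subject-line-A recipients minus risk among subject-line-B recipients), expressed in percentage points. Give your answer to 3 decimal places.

risk difference = 0.2190 − 0.1170 = 0.1020 → 10.200 percentage points

10.200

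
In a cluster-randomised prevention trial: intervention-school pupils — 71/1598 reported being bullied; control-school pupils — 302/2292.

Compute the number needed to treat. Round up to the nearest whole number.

risk, intervention-school pupils = 71/1598 = 0.044431
risk, control-school pupils = 302/2292 = 0.131763
absolute risk difference = 0.087332
1 / 0.087332 = 11.451 → round up → 12

NNT: 12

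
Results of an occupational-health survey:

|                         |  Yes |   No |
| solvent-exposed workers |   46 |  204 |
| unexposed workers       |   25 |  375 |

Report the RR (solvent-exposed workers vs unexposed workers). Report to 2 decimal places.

risk, solvent-exposed workers = 46/250 = 0.1840
risk, unexposed workers = 25/400 = 0.0625
RR = 0.1840 / 0.0625 = 2.94

RR ≈ 2.94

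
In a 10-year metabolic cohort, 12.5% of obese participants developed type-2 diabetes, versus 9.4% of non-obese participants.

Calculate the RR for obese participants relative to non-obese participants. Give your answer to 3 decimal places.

RR = 0.1250 / 0.0940 = 1.330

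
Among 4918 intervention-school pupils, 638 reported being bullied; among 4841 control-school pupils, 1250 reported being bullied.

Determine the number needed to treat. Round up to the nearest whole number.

risk, intervention-school pupils = 638/4918 = 0.129728
risk, control-school pupils = 1250/4841 = 0.258211
absolute risk difference = 0.128484
1 / 0.128484 = 7.783 → round up → 8

NNT ≈ 8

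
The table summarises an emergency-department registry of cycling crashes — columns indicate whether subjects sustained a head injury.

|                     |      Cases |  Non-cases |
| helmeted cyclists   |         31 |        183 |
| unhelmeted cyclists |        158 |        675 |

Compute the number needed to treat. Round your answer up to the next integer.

risk, helmeted cyclists = 31/214 = 0.144860
risk, unhelmeted cyclists = 158/833 = 0.189676
absolute risk difference = 0.044816
1 / 0.044816 = 22.313 → round up → 23

NNT ≈ 23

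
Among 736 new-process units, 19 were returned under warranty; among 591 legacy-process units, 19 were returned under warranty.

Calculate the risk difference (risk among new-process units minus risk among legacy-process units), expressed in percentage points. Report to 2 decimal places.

risk, new-process units = 19/736 = 0.02582
risk, legacy-process units = 19/591 = 0.03215
risk difference = 0.02582 − 0.03215 = -0.00633 → -0.63 percentage points

RD = -0.63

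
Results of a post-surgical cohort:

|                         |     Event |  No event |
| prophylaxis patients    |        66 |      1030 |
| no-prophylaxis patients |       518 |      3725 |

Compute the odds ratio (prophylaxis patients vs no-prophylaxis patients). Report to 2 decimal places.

OR = (66 × 3725) / (1030 × 518) = 245850/533540 ≈ 0.46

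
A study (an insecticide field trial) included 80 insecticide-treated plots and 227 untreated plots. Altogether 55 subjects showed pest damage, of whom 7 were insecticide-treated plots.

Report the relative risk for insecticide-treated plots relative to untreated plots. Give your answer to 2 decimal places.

RR: 0.41

insecticide-treated plots without the outcome: 80 − 7 = 73
untreated plots with the outcome: 55 − 7 = 48
untreated plots without the outcome: 227 − 48 = 179
risk, insecticide-treated plots = 7/80 = 0.0875
risk, untreated plots = 48/227 = 0.2115
RR = 0.0875 / 0.2115 = 0.41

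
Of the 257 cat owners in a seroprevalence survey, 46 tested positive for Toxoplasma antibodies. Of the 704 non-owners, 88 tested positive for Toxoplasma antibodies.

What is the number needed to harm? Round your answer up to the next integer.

risk, cat owners = 46/257 = 0.178988
risk, non-owners = 88/704 = 0.125000
absolute risk difference = 0.053988
1 / 0.053988 = 18.523 → round up → 19

NNH = 19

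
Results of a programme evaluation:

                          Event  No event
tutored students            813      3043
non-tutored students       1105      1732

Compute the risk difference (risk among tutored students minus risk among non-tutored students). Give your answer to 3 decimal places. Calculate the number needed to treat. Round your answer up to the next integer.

RD = -0.179; NNT = 6

risk, tutored students = 813/3856 = 0.2108
risk, non-tutored students = 1105/2837 = 0.3895
risk difference = 0.2108 − 0.3895 = -0.179
absolute risk difference = 0.178656
1 / 0.178656 = 5.597 → round up → 6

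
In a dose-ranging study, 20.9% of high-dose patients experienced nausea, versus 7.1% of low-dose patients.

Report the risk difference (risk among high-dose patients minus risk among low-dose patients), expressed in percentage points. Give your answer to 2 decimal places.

13.80

risk difference = 0.2090 − 0.0710 = 0.1380 → 13.80 percentage points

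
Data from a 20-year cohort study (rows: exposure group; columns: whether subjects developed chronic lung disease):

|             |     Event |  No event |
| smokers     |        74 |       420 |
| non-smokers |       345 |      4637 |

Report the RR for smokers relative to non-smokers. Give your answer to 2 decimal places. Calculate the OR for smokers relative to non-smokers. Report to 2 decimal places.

risk, smokers = 74/494 = 0.1498
risk, non-smokers = 345/4982 = 0.0692
RR = 0.1498 / 0.0692 = 2.16
OR = (74 × 4637) / (420 × 345) = 343138/144900 ≈ 2.37

RR = 2.16; OR = 2.37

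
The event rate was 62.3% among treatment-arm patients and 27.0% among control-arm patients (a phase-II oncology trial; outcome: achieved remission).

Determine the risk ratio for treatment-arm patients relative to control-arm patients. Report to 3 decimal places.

RR = 0.6230 / 0.2700 = 2.307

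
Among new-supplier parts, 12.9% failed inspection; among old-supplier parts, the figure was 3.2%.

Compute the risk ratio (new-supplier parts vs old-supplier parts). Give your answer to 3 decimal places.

RR = 0.12900 / 0.03200 = 4.031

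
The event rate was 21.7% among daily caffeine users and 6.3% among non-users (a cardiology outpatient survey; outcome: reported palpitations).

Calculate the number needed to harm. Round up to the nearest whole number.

NNH ≈ 7

absolute risk difference = 0.154000
1 / 0.154000 = 6.494 → round up → 7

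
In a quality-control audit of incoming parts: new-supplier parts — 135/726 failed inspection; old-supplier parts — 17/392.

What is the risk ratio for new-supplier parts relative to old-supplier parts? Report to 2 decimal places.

risk, new-supplier parts = 135/726 = 0.18595
risk, old-supplier parts = 17/392 = 0.04337
RR = 0.18595 / 0.04337 = 4.29

RR = 4.29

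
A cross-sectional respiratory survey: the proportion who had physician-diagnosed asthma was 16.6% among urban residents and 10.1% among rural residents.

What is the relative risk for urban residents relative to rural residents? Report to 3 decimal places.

RR = 0.1660 / 0.1010 = 1.644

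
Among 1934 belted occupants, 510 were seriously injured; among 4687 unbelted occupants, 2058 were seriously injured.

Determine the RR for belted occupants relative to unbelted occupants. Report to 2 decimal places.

risk, belted occupants = 510/1934 = 0.2637
risk, unbelted occupants = 2058/4687 = 0.4391
RR = 0.2637 / 0.4391 = 0.60

0.60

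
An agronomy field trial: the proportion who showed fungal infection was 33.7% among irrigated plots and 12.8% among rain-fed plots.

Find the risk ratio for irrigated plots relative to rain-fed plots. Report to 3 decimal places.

RR = 0.3370 / 0.1280 = 2.633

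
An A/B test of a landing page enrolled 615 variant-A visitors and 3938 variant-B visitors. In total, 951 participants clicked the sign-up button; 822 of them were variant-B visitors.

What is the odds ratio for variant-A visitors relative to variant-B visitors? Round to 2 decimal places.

1.01

variant-A visitors with the outcome: 951 − 822 = 129
variant-A visitors without the outcome: 615 − 129 = 486
variant-B visitors without the outcome: 3938 − 822 = 3116
odds, variant-A visitors = 129/486 = 0.2654
odds, variant-B visitors = 822/3116 = 0.2638
OR = 0.2654 / 0.2638 = 1.01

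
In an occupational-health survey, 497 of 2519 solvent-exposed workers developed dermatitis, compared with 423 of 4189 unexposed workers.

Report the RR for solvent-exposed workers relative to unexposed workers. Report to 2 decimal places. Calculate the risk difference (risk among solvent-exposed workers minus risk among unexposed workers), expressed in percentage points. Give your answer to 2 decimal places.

risk, solvent-exposed workers = 497/2519 = 0.1973
risk, unexposed workers = 423/4189 = 0.1010
RR = 0.1973 / 0.1010 = 1.95
risk difference = 0.1973 − 0.1010 = 0.0963 → 9.63 percentage points

RR = 1.95; RD = 9.63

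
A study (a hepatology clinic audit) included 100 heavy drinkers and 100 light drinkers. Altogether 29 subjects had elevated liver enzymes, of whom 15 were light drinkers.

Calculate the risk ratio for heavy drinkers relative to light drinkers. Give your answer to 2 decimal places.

0.93

heavy drinkers with the outcome: 29 − 15 = 14
heavy drinkers without the outcome: 100 − 14 = 86
light drinkers without the outcome: 100 − 15 = 85
risk, heavy drinkers = 14/100 = 0.1400
risk, light drinkers = 15/100 = 0.1500
RR = 0.1400 / 0.1500 = 0.93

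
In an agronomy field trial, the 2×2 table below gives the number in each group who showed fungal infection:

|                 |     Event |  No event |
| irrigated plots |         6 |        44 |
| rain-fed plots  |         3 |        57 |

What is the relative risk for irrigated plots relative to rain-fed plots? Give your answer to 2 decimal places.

risk, irrigated plots = 6/50 = 0.1200
risk, rain-fed plots = 3/60 = 0.0500
RR = 0.1200 / 0.0500 = 2.40

RR = 2.40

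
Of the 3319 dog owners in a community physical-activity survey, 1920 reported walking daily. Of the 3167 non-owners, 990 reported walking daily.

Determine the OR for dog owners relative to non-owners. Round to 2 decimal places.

OR = (1920 × 2177) / (1399 × 990) = 4179840/1385010 ≈ 3.02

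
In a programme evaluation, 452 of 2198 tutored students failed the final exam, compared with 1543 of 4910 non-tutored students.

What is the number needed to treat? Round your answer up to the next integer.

10

risk, tutored students = 452/2198 = 0.205641
risk, non-tutored students = 1543/4910 = 0.314257
absolute risk difference = 0.108615
1 / 0.108615 = 9.207 → round up → 10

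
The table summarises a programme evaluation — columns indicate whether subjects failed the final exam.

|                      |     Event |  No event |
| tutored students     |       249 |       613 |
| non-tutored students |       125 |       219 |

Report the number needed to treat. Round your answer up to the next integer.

risk, tutored students = 249/862 = 0.288863
risk, non-tutored students = 125/344 = 0.363372
absolute risk difference = 0.074509
1 / 0.074509 = 13.421 → round up → 14

NNT = 14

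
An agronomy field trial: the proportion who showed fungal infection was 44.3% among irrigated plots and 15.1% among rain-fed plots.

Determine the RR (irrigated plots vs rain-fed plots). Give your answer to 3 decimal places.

RR = 0.4430 / 0.1510 = 2.934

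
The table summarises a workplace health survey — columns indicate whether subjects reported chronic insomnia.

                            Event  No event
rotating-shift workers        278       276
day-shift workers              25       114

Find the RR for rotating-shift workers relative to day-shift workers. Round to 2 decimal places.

RR = 2.79

risk, rotating-shift workers = 278/554 = 0.5018
risk, day-shift workers = 25/139 = 0.1799
RR = 0.5018 / 0.1799 = 2.79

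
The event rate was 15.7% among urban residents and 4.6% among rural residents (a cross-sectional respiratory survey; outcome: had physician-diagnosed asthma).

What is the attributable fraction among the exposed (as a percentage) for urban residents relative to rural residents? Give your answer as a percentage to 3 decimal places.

AR% = (0.15700 − 0.04600) / 0.15700 = 0.7070 → 70.701%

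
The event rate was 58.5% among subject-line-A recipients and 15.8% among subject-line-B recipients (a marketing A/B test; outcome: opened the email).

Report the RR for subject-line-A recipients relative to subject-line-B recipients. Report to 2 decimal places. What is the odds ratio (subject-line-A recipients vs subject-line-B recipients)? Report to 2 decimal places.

RR = 3.70; OR = 7.51

RR = 0.5850 / 0.1580 = 3.70
odds, subject-line-A recipients = 0.5850/0.4150 = 1.4096
odds, subject-line-B recipients = 0.1580/0.8420 = 0.1876
OR = 1.4096 / 0.1876 = 7.51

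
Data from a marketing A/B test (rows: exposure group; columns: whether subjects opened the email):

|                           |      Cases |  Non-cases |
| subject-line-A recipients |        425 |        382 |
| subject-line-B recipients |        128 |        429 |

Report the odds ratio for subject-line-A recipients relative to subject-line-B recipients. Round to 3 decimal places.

odds, subject-line-A recipients = 425/382 = 1.1126
odds, subject-line-B recipients = 128/429 = 0.2984
OR = 1.1126 / 0.2984 = 3.729

OR: 3.729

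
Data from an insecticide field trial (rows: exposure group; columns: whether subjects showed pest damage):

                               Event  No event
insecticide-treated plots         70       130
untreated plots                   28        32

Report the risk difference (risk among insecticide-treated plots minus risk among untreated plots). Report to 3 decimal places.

risk, insecticide-treated plots = 70/200 = 0.3500
risk, untreated plots = 28/60 = 0.4667
risk difference = 0.3500 − 0.4667 = -0.117

-0.117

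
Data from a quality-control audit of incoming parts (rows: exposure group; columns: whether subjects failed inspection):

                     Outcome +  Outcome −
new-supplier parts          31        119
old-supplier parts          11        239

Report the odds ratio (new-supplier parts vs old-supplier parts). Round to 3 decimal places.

OR = (31 × 239) / (119 × 11) = 7409/1309 ≈ 5.660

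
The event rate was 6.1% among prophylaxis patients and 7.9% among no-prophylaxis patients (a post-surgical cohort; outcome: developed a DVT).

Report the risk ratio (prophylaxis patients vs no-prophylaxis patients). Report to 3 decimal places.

RR = 0.0610 / 0.0790 = 0.772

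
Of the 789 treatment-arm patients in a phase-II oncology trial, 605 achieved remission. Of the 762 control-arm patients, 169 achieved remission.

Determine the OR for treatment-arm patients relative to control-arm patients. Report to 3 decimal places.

OR = (605 × 593) / (184 × 169) = 358765/31096 ≈ 11.537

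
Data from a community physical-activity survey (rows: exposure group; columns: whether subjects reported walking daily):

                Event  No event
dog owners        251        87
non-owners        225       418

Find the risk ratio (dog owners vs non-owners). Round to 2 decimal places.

RR ≈ 2.12

risk, dog owners = 251/338 = 0.7426
risk, non-owners = 225/643 = 0.3499
RR = 0.7426 / 0.3499 = 2.12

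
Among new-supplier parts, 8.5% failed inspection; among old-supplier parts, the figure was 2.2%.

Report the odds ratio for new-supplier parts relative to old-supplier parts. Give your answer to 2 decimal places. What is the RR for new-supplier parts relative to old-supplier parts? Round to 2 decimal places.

odds, new-supplier parts = 0.08500/0.91500 = 0.09290
odds, old-supplier parts = 0.02200/0.97800 = 0.02249
OR = 0.09290 / 0.02249 = 4.13
RR = 0.08500 / 0.02200 = 3.86

OR = 4.13; RR = 3.86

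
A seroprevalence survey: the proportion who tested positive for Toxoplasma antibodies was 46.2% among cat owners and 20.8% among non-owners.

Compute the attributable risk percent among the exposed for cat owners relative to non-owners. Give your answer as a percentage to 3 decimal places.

AR% = (0.4620 − 0.2080) / 0.4620 = 0.5498 → 54.978%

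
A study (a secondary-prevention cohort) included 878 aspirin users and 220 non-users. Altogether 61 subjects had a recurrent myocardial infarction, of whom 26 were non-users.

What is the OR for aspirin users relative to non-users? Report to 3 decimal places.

aspirin users with the outcome: 61 − 26 = 35
aspirin users without the outcome: 878 − 35 = 843
non-users without the outcome: 220 − 26 = 194
OR = (35 × 194) / (843 × 26) = 6790/21918 ≈ 0.310

OR = 0.310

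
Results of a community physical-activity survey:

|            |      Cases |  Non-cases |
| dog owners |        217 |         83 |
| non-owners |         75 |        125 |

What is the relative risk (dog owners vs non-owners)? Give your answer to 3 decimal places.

RR ≈ 1.929

risk, dog owners = 217/300 = 0.7233
risk, non-owners = 75/200 = 0.3750
RR = 0.7233 / 0.3750 = 1.929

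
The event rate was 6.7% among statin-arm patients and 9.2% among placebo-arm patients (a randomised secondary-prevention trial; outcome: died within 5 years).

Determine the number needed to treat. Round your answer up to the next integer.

absolute risk difference = 0.025000
1 / 0.025000 = 40.000 → round up → 40

40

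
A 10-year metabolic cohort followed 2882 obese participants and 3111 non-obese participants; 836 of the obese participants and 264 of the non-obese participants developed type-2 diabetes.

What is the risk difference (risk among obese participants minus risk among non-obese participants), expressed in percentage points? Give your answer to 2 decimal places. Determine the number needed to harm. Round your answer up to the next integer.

RD = 20.52; NNH = 5

risk, obese participants = 836/2882 = 0.2901
risk, non-obese participants = 264/3111 = 0.0849
risk difference = 0.2901 − 0.0849 = 0.2052 → 20.52 percentage points
absolute risk difference = 0.205216
1 / 0.205216 = 4.873 → round up → 5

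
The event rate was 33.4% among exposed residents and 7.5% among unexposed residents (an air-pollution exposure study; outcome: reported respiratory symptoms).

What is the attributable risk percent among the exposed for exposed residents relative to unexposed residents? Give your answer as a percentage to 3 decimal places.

AR% = (0.3340 − 0.0750) / 0.3340 = 0.7754 → 77.545%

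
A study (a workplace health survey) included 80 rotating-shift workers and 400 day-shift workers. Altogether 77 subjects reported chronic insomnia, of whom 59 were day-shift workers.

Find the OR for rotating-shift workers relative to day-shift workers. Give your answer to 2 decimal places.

rotating-shift workers with the outcome: 77 − 59 = 18
rotating-shift workers without the outcome: 80 − 18 = 62
day-shift workers without the outcome: 400 − 59 = 341
OR = (18 × 341) / (62 × 59) = 6138/3658 ≈ 1.68

OR ≈ 1.68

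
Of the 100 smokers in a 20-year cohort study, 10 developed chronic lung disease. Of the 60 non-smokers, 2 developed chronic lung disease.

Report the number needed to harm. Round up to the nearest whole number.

risk, smokers = 10/100 = 0.100000
risk, non-smokers = 2/60 = 0.033333
absolute risk difference = 0.066667
1 / 0.066667 = 15.000 → round up → 15

NNH = 15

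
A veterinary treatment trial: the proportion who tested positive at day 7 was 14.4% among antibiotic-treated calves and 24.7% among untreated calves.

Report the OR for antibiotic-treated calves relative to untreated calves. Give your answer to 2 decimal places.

0.51

odds, antibiotic-treated calves = 0.1440/0.8560 = 0.1682
odds, untreated calves = 0.2470/0.7530 = 0.3280
OR = 0.1682 / 0.3280 = 0.51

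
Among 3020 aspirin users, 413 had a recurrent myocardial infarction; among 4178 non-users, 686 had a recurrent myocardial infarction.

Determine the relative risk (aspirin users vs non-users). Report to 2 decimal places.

risk, aspirin users = 413/3020 = 0.1368
risk, non-users = 686/4178 = 0.1642
RR = 0.1368 / 0.1642 = 0.83

0.83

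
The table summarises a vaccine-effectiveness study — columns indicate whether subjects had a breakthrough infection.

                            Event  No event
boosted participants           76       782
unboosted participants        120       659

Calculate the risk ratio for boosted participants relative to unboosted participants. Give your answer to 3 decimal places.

risk, boosted participants = 76/858 = 0.0886
risk, unboosted participants = 120/779 = 0.1540
RR = 0.0886 / 0.1540 = 0.575

0.575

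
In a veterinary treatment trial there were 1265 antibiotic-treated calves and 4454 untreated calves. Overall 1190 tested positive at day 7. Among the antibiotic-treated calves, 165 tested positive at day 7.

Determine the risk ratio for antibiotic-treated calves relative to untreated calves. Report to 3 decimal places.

RR = 0.567

antibiotic-treated calves without the outcome: 1265 − 165 = 1100
untreated calves with the outcome: 1190 − 165 = 1025
untreated calves without the outcome: 4454 − 1025 = 3429
risk, antibiotic-treated calves = 165/1265 = 0.1304
risk, untreated calves = 1025/4454 = 0.2301
RR = 0.1304 / 0.2301 = 0.567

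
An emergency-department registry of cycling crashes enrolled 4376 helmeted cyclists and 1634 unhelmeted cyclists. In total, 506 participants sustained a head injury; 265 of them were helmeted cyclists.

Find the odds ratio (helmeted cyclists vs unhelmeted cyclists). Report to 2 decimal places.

helmeted cyclists without the outcome: 4376 − 265 = 4111
unhelmeted cyclists with the outcome: 506 − 265 = 241
unhelmeted cyclists without the outcome: 1634 − 241 = 1393
odds, helmeted cyclists = 265/4111 = 0.0645
odds, unhelmeted cyclists = 241/1393 = 0.1730
OR = 0.0645 / 0.1730 = 0.37

0.37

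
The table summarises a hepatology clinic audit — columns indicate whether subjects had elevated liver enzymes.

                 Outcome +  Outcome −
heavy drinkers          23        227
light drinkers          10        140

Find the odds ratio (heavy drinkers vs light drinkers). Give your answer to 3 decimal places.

OR = (23 × 140) / (227 × 10) = 3220/2270 ≈ 1.419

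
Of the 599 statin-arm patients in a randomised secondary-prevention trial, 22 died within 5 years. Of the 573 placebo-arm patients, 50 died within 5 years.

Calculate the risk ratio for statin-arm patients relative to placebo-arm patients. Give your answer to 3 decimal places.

risk, statin-arm patients = 22/599 = 0.03673
risk, placebo-arm patients = 50/573 = 0.08726
RR = 0.03673 / 0.08726 = 0.421

RR: 0.421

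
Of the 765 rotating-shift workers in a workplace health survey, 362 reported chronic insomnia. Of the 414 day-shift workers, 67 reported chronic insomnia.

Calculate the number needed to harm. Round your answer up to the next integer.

risk, rotating-shift workers = 362/765 = 0.473203
risk, day-shift workers = 67/414 = 0.161836
absolute risk difference = 0.311367
1 / 0.311367 = 3.212 → round up → 4

NNH ≈ 4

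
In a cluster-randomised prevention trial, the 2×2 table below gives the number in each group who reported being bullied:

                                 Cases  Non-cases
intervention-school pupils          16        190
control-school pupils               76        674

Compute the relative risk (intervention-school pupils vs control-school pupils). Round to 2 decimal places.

risk, intervention-school pupils = 16/206 = 0.0777
risk, control-school pupils = 76/750 = 0.1013
RR = 0.0777 / 0.1013 = 0.77

0.77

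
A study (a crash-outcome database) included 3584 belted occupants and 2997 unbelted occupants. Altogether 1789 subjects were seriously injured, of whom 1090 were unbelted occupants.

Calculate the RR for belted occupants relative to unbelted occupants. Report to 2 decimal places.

0.54

belted occupants with the outcome: 1789 − 1090 = 699
belted occupants without the outcome: 3584 − 699 = 2885
unbelted occupants without the outcome: 2997 − 1090 = 1907
risk, belted occupants = 699/3584 = 0.1950
risk, unbelted occupants = 1090/2997 = 0.3637
RR = 0.1950 / 0.3637 = 0.54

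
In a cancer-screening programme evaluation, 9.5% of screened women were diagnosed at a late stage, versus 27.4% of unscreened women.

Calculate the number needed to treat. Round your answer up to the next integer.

6

absolute risk difference = 0.179000
1 / 0.179000 = 5.587 → round up → 6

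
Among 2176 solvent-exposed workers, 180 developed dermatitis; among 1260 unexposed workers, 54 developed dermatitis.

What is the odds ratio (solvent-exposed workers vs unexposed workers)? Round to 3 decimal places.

odds, solvent-exposed workers = 180/1996 = 0.09018
odds, unexposed workers = 54/1206 = 0.04478
OR = 0.09018 / 0.04478 = 2.014

2.014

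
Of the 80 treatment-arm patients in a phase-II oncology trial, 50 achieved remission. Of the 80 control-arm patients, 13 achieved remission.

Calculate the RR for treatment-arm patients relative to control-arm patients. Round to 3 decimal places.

risk, treatment-arm patients = 50/80 = 0.6250
risk, control-arm patients = 13/80 = 0.1625
RR = 0.6250 / 0.1625 = 3.846

3.846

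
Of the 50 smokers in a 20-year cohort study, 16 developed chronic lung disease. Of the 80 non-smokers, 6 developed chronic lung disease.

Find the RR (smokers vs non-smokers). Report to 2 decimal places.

risk, smokers = 16/50 = 0.3200
risk, non-smokers = 6/80 = 0.0750
RR = 0.3200 / 0.0750 = 4.27

RR = 4.27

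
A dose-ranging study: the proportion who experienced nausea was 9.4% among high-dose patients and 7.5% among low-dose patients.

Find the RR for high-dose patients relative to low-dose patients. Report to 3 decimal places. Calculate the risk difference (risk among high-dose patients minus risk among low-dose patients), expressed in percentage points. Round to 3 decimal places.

RR = 1.253; RD = 1.900

RR = 0.0940 / 0.0750 = 1.253
risk difference = 0.0940 − 0.0750 = 0.0190 → 1.900 percentage points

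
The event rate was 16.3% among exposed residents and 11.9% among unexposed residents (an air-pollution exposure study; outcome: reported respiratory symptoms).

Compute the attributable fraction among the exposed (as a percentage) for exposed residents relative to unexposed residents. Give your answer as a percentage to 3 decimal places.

AR% = (0.1630 − 0.1190) / 0.1630 = 0.2699 → 26.994%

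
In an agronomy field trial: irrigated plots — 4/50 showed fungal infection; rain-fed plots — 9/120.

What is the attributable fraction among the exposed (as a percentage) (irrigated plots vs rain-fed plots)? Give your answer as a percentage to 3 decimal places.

risk, irrigated plots = 4/50 = 0.0800
risk, rain-fed plots = 9/120 = 0.0750
AR% = (0.0800 − 0.0750) / 0.0800 = 0.0625 → 6.250%

AR% = 6.250%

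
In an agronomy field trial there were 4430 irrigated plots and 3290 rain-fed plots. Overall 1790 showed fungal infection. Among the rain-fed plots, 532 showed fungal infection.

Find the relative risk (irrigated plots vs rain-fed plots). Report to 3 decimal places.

irrigated plots with the outcome: 1790 − 532 = 1258
irrigated plots without the outcome: 4430 − 1258 = 3172
rain-fed plots without the outcome: 3290 − 532 = 2758
risk, irrigated plots = 1258/4430 = 0.2840
risk, rain-fed plots = 532/3290 = 0.1617
RR = 0.2840 / 0.1617 = 1.756

RR ≈ 1.756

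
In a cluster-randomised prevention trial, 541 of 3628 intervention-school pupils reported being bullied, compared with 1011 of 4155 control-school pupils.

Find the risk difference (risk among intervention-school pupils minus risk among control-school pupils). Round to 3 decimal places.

RD ≈ -0.094

risk, intervention-school pupils = 541/3628 = 0.1491
risk, control-school pupils = 1011/4155 = 0.2433
risk difference = 0.1491 − 0.2433 = -0.094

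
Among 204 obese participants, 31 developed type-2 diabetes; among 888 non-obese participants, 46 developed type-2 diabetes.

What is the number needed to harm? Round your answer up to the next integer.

risk, obese participants = 31/204 = 0.151961
risk, non-obese participants = 46/888 = 0.051802
absolute risk difference = 0.100159
1 / 0.100159 = 9.984 → round up → 10

NNH ≈ 10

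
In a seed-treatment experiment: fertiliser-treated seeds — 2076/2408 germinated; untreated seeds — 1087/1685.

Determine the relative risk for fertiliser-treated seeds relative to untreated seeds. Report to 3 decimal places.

RR: 1.336

risk, fertiliser-treated seeds = 2076/2408 = 0.8621
risk, untreated seeds = 1087/1685 = 0.6451
RR = 0.8621 / 0.6451 = 1.336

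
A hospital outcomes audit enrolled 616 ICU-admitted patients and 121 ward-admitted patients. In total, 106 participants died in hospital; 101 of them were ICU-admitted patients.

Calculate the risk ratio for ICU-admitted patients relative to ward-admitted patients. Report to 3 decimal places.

RR ≈ 3.968

ICU-admitted patients without the outcome: 616 − 101 = 515
ward-admitted patients with the outcome: 106 − 101 = 5
ward-admitted patients without the outcome: 121 − 5 = 116
risk, ICU-admitted patients = 101/616 = 0.16396
risk, ward-admitted patients = 5/121 = 0.04132
RR = 0.16396 / 0.04132 = 3.968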